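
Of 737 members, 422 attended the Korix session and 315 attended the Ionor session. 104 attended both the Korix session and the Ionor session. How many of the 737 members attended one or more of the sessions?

Apply inclusion-exclusion:
N(≥1) = 422 + 315 − 104 = 633

633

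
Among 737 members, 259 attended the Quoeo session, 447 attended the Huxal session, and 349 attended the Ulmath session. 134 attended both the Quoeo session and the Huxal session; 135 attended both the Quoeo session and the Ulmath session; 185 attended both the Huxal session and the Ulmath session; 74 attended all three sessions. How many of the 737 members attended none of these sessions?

62

N(≥1) = 259 + 447 + 349 − 134 − 135 − 185 + 74 = 675
None: 737 − 675 = 62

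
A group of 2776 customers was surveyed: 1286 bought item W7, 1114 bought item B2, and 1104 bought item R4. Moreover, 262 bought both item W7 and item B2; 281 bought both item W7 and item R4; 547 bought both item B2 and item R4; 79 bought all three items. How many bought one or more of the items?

Apply inclusion-exclusion:
N(≥1) = 1286 + 1114 + 1104 − 262 − 281 − 547 + 79 = 2493

2493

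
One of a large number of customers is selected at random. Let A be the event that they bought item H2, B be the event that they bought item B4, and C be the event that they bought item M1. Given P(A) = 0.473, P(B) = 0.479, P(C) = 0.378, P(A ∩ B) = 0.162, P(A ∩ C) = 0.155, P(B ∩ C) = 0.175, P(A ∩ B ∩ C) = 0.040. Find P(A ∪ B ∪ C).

P(A ∪ B ∪ C) = 0.473 + 0.479 + 0.378 − 0.162 − 0.155 − 0.175 + 0.040 = 0.878

0.878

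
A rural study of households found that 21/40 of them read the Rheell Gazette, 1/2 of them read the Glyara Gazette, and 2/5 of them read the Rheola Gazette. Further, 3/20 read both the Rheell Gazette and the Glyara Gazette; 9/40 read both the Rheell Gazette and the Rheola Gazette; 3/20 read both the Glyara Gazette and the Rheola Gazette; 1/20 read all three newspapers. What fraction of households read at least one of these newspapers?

19/20

Using inclusion–exclusion:
P(at least one) = 21/40 + 1/2 + 2/5 − 3/20 − 9/40 − 3/20 + 1/20 = 19/20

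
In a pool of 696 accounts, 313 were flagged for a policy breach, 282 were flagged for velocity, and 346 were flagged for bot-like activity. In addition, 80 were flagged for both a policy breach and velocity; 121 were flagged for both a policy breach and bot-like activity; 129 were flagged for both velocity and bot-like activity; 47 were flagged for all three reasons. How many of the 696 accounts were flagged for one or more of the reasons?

658

By inclusion–exclusion:
|at least one| = 313 + 282 + 346 − 80 − 121 − 129 + 47 = 658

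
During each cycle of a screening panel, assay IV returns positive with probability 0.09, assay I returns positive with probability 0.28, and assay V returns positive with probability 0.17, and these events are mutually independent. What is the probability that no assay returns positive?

Since the events are independent, P(none) is the product of the individual non-occurrence probabilities.
P(none) = (1 − 0.09) × (1 − 0.28) × (1 − 0.17) = 0.91 × 0.72 × 0.83 = 0.543816

0.543816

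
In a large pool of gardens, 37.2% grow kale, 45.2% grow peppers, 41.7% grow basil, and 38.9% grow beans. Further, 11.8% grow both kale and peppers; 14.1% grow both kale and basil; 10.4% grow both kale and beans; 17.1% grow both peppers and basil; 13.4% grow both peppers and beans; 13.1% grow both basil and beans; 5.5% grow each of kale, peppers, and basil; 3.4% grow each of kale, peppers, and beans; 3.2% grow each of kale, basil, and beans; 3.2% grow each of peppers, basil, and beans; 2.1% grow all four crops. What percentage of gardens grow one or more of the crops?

96.3%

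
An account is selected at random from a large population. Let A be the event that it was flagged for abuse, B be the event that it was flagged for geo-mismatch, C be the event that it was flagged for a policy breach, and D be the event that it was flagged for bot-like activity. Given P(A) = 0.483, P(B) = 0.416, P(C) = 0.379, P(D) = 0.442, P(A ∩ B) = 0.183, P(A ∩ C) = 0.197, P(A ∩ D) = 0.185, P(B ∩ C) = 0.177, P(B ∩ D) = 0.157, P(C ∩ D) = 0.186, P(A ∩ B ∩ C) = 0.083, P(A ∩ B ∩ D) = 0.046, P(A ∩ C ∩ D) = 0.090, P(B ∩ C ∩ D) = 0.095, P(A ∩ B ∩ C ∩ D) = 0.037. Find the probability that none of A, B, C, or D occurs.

P(A ∪ B ∪ C ∪ D) = 0.483 + 0.416 + 0.379 + 0.442 − 0.183 − 0.197 − 0.185 − 0.177 − 0.157 − 0.186 + 0.083 + 0.046 + 0.090 + 0.095 − 0.037 = 0.912
P(none) = 1 − 0.912 = 0.088

0.088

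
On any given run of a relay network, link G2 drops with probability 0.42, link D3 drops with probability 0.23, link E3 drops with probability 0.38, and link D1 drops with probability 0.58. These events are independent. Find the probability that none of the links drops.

0.11629464

P(none) = (1 − 0.42) × (1 − 0.23) × (1 − 0.38) × (1 − 0.58) = 0.58 × 0.77 × 0.62 × 0.42 = 0.11629464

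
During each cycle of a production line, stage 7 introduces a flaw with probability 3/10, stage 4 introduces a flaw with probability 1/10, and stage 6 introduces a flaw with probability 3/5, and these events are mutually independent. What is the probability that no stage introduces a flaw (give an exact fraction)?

63/250

Independence gives P(none) = ∏(1 − pᵢ).
P(none) = (1 − 3/10) × (1 − 1/10) × (1 − 3/5) = 7/10 × 9/10 × 2/5 = 63/250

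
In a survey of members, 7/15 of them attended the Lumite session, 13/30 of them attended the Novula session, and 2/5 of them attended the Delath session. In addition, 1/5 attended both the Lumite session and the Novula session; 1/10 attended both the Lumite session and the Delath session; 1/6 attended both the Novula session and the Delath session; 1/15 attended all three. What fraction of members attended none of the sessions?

1/10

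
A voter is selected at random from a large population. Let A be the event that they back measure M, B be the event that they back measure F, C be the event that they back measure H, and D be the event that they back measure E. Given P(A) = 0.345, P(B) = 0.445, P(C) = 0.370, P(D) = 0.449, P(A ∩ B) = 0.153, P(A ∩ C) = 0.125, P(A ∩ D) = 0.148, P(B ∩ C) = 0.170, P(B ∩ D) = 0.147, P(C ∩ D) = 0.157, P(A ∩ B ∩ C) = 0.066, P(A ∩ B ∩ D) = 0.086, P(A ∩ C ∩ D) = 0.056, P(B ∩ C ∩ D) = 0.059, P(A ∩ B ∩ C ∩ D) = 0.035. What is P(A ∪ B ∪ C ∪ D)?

0.941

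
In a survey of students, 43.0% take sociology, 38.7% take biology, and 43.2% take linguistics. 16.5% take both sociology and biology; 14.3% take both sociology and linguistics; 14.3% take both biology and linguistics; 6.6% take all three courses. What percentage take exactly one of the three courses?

54.5%

P(exactly one) = 43.0 + 38.7 + 43.2 − 2·16.5 − 2·14.3 − 2·14.3 + 3·6.6 = 54.5%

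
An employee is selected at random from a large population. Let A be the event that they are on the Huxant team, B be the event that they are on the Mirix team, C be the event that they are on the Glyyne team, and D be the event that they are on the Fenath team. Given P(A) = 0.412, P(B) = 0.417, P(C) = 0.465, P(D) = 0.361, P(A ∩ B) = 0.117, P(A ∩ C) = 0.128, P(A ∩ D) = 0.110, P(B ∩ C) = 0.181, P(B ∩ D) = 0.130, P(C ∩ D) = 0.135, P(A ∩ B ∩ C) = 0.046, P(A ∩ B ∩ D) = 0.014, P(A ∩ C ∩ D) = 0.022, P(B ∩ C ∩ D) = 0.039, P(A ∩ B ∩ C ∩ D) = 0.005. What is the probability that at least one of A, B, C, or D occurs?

0.970

By inclusion-exclusion,
P(A ∪ B ∪ C ∪ D) = 0.412 + 0.417 + 0.465 + 0.361 − 0.117 − 0.128 − 0.110 − 0.181 − 0.130 − 0.135 + 0.046 + 0.014 + 0.022 + 0.039 − 0.005 = 0.970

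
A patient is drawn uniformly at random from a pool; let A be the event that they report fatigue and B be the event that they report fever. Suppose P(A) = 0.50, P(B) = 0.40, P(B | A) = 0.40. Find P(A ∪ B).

0.70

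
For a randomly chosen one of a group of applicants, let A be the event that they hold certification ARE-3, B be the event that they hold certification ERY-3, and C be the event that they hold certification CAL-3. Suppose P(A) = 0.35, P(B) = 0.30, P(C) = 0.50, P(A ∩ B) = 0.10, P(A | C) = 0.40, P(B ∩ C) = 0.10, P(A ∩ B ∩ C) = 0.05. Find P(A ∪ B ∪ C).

0.80

P(A ∩ C) = P(C)·P(A|C) = 0.50 × 0.40 = 0.20
Using inclusion–exclusion:
P(A ∪ B ∪ C) = 0.35 + 0.30 + 0.50 − 0.10 − 0.20 − 0.10 + 0.05 = 0.80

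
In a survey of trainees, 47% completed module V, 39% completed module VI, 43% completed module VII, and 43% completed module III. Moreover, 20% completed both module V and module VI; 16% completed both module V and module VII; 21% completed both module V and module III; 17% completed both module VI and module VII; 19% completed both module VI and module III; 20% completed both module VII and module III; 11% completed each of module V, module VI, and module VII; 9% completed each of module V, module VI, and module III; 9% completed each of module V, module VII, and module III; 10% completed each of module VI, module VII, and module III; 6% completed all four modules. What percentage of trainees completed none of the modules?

8%

By inclusion-exclusion,
P(≥1) = 47 + 39 + 43 + 43 − 20 − 16 − 21 − 17 − 19 − 20 + 11 + 9 + 9 + 10 − 6 = 92%
P(none) = 100% − 92% = 8%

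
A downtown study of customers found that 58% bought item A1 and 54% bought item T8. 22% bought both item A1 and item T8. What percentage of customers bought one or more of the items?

90%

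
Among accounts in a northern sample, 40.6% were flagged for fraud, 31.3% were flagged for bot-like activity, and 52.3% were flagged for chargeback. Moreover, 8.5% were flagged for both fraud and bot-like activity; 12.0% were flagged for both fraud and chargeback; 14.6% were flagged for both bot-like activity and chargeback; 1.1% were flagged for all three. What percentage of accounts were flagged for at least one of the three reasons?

90.2%

By inclusion–exclusion:
P(union) = 40.6 + 31.3 + 52.3 − 8.5 − 12.0 − 14.6 + 1.1 = 90.2%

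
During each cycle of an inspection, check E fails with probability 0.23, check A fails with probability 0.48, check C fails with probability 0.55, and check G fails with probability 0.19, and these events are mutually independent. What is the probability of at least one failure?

P(none) = (1 − 0.23) × (1 − 0.48) × (1 − 0.55) × (1 − 0.19) = 0.77 × 0.52 × 0.45 × 0.81 = 0.1459458
P(at least one) = 1 − 0.1459458 = 0.8540542

0.8540542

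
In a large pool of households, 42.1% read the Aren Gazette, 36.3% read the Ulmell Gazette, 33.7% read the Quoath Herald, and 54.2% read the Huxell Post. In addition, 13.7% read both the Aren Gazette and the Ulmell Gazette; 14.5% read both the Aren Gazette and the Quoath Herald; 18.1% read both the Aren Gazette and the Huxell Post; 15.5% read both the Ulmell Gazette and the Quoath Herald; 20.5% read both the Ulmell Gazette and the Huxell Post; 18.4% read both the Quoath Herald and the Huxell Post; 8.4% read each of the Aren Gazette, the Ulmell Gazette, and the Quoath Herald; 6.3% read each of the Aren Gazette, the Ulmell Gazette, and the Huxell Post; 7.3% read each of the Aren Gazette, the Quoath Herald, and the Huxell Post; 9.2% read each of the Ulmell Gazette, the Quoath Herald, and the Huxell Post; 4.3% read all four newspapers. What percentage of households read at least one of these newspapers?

By inclusion-exclusion,
P(union) = 42.1 + 36.3 + 33.7 + 54.2 − 13.7 − 14.5 − 18.1 − 15.5 − 20.5 − 18.4 + 8.4 + 6.3 + 7.3 + 9.2 − 4.3 = 92.5%

92.5%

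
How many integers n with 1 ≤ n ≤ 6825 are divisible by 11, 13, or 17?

1435

620 + 525 + 401 − 47 − 36 − 30 + 2 = 1435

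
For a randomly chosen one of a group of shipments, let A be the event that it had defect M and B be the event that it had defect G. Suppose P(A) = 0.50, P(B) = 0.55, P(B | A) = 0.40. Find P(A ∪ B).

0.85

P(A ∩ B) = P(A)·P(B|A) = 0.50 × 0.40 = 0.20
P(A ∪ B) = 0.50 + 0.55 − 0.20 = 0.85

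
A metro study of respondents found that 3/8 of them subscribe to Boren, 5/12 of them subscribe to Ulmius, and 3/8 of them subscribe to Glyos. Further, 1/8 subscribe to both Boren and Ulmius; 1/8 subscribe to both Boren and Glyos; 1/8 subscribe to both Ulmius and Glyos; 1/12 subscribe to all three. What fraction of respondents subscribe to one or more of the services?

P(union) = 3/8 + 5/12 + 3/8 − 1/8 − 1/8 − 1/8 + 1/12 = 7/8

7/8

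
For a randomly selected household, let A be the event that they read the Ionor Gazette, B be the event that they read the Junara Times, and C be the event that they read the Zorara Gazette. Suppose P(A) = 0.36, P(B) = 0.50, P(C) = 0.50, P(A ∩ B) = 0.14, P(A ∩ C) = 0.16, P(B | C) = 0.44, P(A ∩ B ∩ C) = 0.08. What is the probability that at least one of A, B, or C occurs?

0.92

P(B ∩ C) = P(C)·P(B|C) = 0.50 × 0.44 = 0.22
P(A ∪ B ∪ C) = 0.36 + 0.50 + 0.50 − 0.14 − 0.16 − 0.22 + 0.08 = 0.92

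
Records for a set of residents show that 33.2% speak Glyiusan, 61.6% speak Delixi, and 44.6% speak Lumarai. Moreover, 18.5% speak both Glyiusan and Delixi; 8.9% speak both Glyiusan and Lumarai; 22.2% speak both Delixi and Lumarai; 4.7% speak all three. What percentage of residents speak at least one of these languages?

By inclusion–exclusion:
P(at least one) = 33.2 + 61.6 + 44.6 − 18.5 − 8.9 − 22.2 + 4.7 = 94.5%

94.5%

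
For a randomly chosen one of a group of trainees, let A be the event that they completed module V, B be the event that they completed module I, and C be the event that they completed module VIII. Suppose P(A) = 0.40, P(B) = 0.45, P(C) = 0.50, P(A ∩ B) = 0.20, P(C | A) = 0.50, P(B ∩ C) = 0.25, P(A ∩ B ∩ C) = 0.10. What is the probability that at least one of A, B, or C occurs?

P(A ∩ C) = P(A)·P(C|A) = 0.40 × 0.50 = 0.20
P(A ∪ B ∪ C) = 0.40 + 0.45 + 0.50 − 0.20 − 0.20 − 0.25 + 0.10 = 0.80

0.80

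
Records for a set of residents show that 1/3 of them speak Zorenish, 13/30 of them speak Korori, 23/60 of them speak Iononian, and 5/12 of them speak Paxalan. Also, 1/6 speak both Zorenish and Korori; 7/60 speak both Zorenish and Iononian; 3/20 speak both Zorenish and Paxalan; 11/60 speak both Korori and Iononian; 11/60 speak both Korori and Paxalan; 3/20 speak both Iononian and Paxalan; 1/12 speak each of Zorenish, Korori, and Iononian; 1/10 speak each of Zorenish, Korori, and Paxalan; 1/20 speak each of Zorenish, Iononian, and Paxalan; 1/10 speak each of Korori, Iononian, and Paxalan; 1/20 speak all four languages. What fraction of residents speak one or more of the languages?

9/10

Using inclusion–exclusion:
P(≥1) = 1/3 + 13/30 + 23/60 + 5/12 − 1/6 − 7/60 − 3/20 − 11/60 − 11/60 − 3/20 + 1/12 + 1/10 + 1/20 + 1/10 − 1/20 = 9/10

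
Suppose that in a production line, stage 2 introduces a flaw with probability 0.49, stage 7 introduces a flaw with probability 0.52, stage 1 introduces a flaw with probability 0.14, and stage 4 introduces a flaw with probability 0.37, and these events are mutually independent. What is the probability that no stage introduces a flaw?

0.13263264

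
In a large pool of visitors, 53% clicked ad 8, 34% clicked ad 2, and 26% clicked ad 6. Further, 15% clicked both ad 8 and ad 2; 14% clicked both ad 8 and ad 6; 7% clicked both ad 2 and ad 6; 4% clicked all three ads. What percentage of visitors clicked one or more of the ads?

P(union) = 53 + 34 + 26 − 15 − 14 − 7 + 4 = 81%

81%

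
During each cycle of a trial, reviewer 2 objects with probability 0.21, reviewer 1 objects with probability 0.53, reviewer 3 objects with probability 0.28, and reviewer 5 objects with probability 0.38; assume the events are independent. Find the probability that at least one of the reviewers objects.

0.83425168

P(none) = (1 − 0.21) × (1 − 0.53) × (1 − 0.28) × (1 − 0.38) = 0.79 × 0.47 × 0.72 × 0.62 = 0.16574832
P(at least one) = 1 − 0.16574832 = 0.83425168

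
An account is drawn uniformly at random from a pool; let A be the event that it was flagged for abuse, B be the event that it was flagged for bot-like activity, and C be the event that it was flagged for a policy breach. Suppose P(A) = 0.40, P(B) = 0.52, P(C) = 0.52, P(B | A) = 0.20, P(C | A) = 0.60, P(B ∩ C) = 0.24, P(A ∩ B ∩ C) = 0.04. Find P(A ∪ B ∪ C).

P(A ∩ B) = P(A)·P(B|A) = 0.40 × 0.20 = 0.08
P(A ∩ C) = P(A)·P(C|A) = 0.40 × 0.60 = 0.24
P(A ∪ B ∪ C) = 0.40 + 0.52 + 0.52 − 0.08 − 0.24 − 0.24 + 0.04 = 0.92

0.92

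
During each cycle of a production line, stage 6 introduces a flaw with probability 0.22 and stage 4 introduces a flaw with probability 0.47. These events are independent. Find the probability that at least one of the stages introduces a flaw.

0.5866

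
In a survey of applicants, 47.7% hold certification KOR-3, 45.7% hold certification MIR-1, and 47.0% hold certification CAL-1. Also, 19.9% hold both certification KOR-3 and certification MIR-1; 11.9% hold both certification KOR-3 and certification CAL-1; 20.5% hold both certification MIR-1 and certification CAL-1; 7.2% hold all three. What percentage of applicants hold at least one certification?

95.3%

By inclusion–exclusion:
P(≥1) = 47.7 + 45.7 + 47.0 − 19.9 − 11.9 − 20.5 + 7.2 = 95.3%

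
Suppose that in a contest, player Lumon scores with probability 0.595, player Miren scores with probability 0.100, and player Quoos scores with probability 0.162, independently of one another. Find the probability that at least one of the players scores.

Since the events are independent, P(none) is the product of the individual non-occurrence probabilities.
P(none) = (1 − 0.595) × (1 − 0.100) × (1 − 0.162) = 0.405 × 0.900 × 0.838 = 0.305451
P(at least one) = 1 − 0.305451 = 0.694549

0.694549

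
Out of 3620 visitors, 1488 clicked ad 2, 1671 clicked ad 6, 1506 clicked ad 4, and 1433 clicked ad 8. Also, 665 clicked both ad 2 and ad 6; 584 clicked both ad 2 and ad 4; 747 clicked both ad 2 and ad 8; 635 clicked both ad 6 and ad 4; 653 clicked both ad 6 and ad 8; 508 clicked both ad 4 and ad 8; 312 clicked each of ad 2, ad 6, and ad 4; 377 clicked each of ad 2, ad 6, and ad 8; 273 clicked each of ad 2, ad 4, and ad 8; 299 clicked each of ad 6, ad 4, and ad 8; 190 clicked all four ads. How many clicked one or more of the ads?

N(≥1) = 1488 + 1671 + 1506 + 1433 − 665 − 584 − 747 − 635 − 653 − 508 + 312 + 377 + 273 + 299 − 190 = 3377

3377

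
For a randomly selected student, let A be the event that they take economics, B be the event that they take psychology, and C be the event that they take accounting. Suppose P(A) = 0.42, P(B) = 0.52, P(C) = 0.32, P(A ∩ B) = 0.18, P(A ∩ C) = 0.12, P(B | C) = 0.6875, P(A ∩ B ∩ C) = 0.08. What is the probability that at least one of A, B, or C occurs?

P(B ∩ C) = P(C)·P(B|C) = 0.32 × 0.6875 = 0.22
Using inclusion–exclusion:
P(A ∪ B ∪ C) = 0.42 + 0.52 + 0.32 − 0.18 − 0.12 − 0.22 + 0.08 = 0.82

0.82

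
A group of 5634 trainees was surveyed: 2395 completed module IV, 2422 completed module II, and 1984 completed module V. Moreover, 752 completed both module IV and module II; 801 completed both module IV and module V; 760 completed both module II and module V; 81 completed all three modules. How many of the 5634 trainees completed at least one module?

4569

Using inclusion–exclusion:
|at least one| = 2395 + 2422 + 1984 − 752 − 801 − 760 + 81 = 4569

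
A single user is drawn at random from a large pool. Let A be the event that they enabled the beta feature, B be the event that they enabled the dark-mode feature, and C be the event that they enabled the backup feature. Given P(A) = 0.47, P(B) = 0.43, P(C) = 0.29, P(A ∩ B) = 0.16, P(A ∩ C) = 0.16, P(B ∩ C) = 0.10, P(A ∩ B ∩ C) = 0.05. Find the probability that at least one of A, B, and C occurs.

0.82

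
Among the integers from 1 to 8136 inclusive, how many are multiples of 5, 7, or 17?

2885

By inclusion–exclusion:
1627 + 1162 + 478 − 232 − 95 − 68 + 13 = 2885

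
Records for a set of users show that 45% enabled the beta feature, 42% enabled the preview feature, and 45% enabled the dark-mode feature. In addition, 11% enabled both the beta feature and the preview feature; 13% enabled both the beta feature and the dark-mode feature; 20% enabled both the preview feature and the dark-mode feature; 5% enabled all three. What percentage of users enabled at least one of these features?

93%

Inclusion–exclusion gives
P(union) = 45 + 42 + 45 − 11 − 13 − 20 + 5 = 93%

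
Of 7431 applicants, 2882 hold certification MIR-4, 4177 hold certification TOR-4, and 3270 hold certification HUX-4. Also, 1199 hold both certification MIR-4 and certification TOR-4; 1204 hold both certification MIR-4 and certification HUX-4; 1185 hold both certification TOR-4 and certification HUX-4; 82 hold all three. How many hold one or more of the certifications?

6823

|at least one| = 2882 + 4177 + 3270 − 1199 − 1204 − 1185 + 82 = 6823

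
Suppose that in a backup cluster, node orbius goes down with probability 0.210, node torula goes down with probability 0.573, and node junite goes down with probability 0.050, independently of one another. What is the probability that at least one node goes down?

P(none) = (1 − 0.210) × (1 − 0.573) × (1 − 0.050) = 0.790 × 0.427 × 0.950 = 0.3204635
P(at least one) = 1 − 0.3204635 = 0.6795365

0.6795365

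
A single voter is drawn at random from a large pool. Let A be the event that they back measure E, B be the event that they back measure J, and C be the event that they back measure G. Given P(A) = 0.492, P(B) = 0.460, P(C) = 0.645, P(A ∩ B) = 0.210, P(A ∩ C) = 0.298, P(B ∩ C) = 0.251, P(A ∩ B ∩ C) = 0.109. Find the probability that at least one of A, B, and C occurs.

0.947

Using inclusion–exclusion:
P(A ∪ B ∪ C) = 0.492 + 0.460 + 0.645 − 0.210 − 0.298 − 0.251 + 0.109 = 0.947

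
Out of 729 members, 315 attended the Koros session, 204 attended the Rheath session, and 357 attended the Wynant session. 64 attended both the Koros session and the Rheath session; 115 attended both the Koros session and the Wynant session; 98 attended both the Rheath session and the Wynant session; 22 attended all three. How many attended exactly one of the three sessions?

388

N(exactly one) = 315 + 204 + 357 − 2·64 − 2·115 − 2·98 + 3·22 = 388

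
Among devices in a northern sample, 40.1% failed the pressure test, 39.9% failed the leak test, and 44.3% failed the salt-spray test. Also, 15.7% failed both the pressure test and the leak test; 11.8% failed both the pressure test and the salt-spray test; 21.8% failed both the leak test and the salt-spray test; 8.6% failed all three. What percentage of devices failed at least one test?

83.6%

Apply inclusion-exclusion:
P(≥1) = 40.1 + 39.9 + 44.3 − 15.7 − 11.8 − 21.8 + 8.6 = 83.6%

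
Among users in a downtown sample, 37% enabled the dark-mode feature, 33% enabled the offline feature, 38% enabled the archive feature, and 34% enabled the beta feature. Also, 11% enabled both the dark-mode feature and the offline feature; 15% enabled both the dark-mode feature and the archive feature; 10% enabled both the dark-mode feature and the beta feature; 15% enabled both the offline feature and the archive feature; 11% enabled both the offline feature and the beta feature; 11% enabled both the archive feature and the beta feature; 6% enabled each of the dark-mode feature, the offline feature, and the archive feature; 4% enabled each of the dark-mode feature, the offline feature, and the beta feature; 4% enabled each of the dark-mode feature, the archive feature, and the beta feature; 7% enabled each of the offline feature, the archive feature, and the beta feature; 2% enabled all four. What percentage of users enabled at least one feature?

88%

P(at least one) = 37 + 33 + 38 + 34 − 11 − 15 − 10 − 15 − 11 − 11 + 6 + 4 + 4 + 7 − 2 = 88%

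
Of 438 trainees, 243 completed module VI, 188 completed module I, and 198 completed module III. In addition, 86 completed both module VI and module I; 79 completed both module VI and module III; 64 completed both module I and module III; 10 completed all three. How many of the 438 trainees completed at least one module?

By inclusion–exclusion:
|at least one| = 243 + 188 + 198 − 86 − 79 − 64 + 10 = 410

410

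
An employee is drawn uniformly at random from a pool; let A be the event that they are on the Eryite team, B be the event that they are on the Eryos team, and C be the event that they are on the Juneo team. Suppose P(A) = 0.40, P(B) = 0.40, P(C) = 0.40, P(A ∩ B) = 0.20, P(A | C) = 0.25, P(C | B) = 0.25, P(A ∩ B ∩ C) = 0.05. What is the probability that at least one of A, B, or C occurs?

0.85

P(A ∩ C) = P(C)·P(A|C) = 0.40 × 0.25 = 0.10
P(B ∩ C) = P(B)·P(C|B) = 0.40 × 0.25 = 0.10
Apply inclusion-exclusion:
P(A ∪ B ∪ C) = 0.40 + 0.40 + 0.40 − 0.20 − 0.10 − 0.10 + 0.05 = 0.85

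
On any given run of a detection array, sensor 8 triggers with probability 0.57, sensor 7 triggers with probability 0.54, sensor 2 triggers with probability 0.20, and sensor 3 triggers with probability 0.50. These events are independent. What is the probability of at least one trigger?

Since the events are independent, P(none) is the product of the individual non-occurrence probabilities.
P(none) = (1 − 0.57) × (1 − 0.54) × (1 − 0.20) × (1 − 0.50) = 0.43 × 0.46 × 0.80 × 0.50 = 0.07912
P(at least one) = 1 − 0.07912 = 0.92088

0.92088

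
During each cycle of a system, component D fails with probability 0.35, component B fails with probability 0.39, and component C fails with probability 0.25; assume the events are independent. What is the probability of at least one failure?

0.702625

P(none) = (1 − 0.35) × (1 − 0.39) × (1 − 0.25) = 0.65 × 0.61 × 0.75 = 0.297375
P(at least one) = 1 − 0.297375 = 0.702625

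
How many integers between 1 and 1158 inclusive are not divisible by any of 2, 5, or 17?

579 + 231 + 68 − 115 − 34 − 13 + 6 = 722
1158 − 722 = 436

436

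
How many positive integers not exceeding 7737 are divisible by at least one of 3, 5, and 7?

4200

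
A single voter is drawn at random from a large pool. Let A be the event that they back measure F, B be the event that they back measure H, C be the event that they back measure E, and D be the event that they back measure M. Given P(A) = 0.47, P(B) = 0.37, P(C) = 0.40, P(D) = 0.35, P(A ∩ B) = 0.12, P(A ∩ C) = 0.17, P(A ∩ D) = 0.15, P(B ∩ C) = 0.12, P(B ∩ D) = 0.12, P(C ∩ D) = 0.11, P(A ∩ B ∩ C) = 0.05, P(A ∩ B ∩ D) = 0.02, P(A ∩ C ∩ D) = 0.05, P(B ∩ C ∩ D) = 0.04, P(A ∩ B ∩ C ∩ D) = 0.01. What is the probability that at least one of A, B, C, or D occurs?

0.95

Inclusion–exclusion gives
P(A ∪ B ∪ C ∪ D) = 0.47 + 0.37 + 0.40 + 0.35 − 0.12 − 0.17 − 0.15 − 0.12 − 0.12 − 0.11 + 0.05 + 0.02 + 0.05 + 0.04 − 0.01 = 0.95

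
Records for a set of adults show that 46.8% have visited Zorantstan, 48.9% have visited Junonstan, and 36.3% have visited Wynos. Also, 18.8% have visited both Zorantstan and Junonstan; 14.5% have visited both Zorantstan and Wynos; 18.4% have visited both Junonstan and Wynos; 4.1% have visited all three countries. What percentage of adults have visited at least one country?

84.4%

P(≥1) = 46.8 + 48.9 + 36.3 − 18.8 − 14.5 − 18.4 + 4.1 = 84.4%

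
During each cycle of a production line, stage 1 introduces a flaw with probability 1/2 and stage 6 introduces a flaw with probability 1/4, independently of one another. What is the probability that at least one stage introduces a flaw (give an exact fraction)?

P(none) = (1 − 1/2) × (1 − 1/4) = 1/2 × 3/4 = 3/8
P(at least one) = 1 − 3/8 = 5/8

5/8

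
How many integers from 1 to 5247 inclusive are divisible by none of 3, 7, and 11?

2726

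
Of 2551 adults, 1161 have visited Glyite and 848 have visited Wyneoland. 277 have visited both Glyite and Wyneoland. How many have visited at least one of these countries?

Inclusion–exclusion gives
N(≥1) = 1161 + 848 − 277 = 1732

1732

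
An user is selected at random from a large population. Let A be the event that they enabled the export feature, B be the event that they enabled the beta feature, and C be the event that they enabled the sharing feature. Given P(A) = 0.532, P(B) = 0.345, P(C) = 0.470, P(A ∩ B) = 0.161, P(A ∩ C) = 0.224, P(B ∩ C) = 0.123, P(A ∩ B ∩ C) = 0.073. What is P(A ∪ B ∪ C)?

0.912

Inclusion–exclusion gives
P(A ∪ B ∪ C) = 0.532 + 0.345 + 0.470 − 0.161 − 0.224 − 0.123 + 0.073 = 0.912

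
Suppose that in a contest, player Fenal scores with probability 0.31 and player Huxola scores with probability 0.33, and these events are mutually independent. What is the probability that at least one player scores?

P(none) = (1 − 0.31) × (1 − 0.33) = 0.69 × 0.67 = 0.4623
P(at least one) = 1 − 0.4623 = 0.5377

0.5377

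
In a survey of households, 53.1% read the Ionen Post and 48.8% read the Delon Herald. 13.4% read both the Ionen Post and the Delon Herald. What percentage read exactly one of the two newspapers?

75.1%

Using the inclusion–exclusion count for exactly one event:
P(exactly one) = 53.1 + 48.8 − 2·13.4 = 75.1%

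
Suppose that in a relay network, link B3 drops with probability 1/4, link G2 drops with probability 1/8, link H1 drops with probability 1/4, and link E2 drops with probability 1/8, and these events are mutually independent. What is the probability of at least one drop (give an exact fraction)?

P(none) = (1 − 1/4) × (1 − 1/8) × (1 − 1/4) × (1 − 1/8) = 3/4 × 7/8 × 3/4 × 7/8 = 441/1024
P(at least one) = 1 − 441/1024 = 583/1024

583/1024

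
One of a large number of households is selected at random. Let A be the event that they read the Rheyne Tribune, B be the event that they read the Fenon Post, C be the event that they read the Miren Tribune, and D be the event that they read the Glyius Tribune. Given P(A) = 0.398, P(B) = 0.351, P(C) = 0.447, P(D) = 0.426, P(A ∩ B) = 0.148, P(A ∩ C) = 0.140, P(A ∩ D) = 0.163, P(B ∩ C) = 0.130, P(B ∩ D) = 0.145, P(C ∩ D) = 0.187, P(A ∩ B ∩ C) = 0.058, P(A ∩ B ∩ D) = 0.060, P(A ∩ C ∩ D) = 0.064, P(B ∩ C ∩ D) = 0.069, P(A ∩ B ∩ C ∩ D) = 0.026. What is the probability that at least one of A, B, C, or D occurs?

0.934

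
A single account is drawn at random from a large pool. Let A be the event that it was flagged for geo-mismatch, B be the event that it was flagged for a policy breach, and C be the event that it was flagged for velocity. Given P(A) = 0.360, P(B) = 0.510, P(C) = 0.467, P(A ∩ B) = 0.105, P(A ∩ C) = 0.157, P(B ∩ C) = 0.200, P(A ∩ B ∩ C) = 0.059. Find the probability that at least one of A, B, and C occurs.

P(A ∪ B ∪ C) = 0.360 + 0.510 + 0.467 − 0.105 − 0.157 − 0.200 + 0.059 = 0.934

0.934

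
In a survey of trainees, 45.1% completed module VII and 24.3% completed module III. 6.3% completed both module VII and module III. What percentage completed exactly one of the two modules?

56.8%

Using the inclusion–exclusion count for exactly one event:
P(exactly one) = 45.1 + 24.3 − 2·6.3 = 56.8%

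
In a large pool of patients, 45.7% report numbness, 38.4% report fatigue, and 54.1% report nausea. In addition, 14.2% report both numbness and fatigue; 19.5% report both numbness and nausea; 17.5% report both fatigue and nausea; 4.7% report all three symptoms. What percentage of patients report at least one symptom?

Inclusion–exclusion gives
P(≥1) = 45.7 + 38.4 + 54.1 − 14.2 − 19.5 − 17.5 + 4.7 = 91.7%

91.7%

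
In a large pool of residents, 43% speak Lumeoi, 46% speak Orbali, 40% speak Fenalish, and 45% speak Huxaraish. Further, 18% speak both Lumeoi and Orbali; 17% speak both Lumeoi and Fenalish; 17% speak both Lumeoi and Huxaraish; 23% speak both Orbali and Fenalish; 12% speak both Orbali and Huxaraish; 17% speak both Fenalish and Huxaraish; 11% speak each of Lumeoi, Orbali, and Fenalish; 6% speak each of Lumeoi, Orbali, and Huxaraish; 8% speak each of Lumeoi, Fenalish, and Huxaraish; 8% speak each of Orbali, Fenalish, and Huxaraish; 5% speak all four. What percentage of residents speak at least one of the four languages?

By inclusion-exclusion,
P(at least one) = 43 + 46 + 40 + 45 − 18 − 17 − 17 − 23 − 12 − 17 + 11 + 6 + 8 + 8 − 5 = 98%

98%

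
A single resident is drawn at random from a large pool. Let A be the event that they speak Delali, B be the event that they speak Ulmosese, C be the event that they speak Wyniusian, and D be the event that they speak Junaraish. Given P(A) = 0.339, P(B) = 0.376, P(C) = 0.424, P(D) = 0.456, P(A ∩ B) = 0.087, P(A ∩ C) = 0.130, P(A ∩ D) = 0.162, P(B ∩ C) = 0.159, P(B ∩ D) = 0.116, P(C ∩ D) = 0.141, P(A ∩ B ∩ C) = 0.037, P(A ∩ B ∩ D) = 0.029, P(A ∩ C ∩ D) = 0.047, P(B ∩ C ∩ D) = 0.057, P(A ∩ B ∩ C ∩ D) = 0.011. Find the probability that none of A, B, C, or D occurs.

0.041

P(A ∪ B ∪ C ∪ D) = 0.339 + 0.376 + 0.424 + 0.456 − 0.087 − 0.130 − 0.162 − 0.159 − 0.116 − 0.141 + 0.037 + 0.029 + 0.047 + 0.057 − 0.011 = 0.959
P(none) = 1 − 0.959 = 0.041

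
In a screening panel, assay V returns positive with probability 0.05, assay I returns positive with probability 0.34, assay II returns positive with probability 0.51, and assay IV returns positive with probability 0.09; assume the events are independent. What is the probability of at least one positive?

0.7204207

Independence gives P(none) = ∏(1 − pᵢ).
P(none) = (1 − 0.05) × (1 − 0.34) × (1 − 0.51) × (1 − 0.09) = 0.95 × 0.66 × 0.49 × 0.91 = 0.2795793
P(at least one) = 1 − 0.2795793 = 0.7204207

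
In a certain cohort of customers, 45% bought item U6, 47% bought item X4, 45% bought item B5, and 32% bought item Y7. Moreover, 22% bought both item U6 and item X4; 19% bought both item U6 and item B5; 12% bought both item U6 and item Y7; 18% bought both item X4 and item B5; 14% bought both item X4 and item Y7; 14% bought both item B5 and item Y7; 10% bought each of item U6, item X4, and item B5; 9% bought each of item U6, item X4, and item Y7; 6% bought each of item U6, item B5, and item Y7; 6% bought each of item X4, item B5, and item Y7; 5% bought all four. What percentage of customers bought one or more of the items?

96%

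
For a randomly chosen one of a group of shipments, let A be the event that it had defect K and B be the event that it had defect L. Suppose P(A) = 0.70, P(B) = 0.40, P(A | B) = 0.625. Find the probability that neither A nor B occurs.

P(A ∩ B) = P(B)·P(A|B) = 0.40 × 0.625 = 0.25
By inclusion–exclusion:
P(A ∪ B) = 0.70 + 0.40 − 0.25 = 0.85
P(none) = 1 − 0.85 = 0.15

0.15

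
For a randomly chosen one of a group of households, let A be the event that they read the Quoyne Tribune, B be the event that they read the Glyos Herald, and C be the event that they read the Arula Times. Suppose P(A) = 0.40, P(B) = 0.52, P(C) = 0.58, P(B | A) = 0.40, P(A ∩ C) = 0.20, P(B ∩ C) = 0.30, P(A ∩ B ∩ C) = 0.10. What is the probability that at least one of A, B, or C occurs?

0.94

P(A ∩ B) = P(A)·P(B|A) = 0.40 × 0.40 = 0.16
Apply inclusion-exclusion:
P(A ∪ B ∪ C) = 0.40 + 0.52 + 0.58 − 0.16 − 0.20 − 0.30 + 0.10 = 0.94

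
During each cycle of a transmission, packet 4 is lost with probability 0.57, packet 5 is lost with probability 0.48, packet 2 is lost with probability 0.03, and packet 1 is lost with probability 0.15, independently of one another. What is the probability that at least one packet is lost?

P(none) = (1 − 0.57) × (1 − 0.48) × (1 − 0.03) × (1 − 0.15) = 0.43 × 0.52 × 0.97 × 0.85 = 0.1843582
P(at least one) = 1 − 0.1843582 = 0.8156418

0.8156418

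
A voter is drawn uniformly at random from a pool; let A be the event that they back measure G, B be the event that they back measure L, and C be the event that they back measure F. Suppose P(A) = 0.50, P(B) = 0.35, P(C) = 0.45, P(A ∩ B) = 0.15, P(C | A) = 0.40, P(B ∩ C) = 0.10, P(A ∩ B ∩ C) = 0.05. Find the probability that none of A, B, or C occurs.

P(A ∩ C) = P(A)·P(C|A) = 0.50 × 0.40 = 0.20
P(A ∪ B ∪ C) = 0.50 + 0.35 + 0.45 − 0.15 − 0.20 − 0.10 + 0.05 = 0.90
P(none) = 1 − 0.90 = 0.10

0.10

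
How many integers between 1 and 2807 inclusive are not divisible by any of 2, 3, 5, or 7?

642

Using inclusion–exclusion:
⌊2807/2⌋ + ⌊2807/3⌋ + ⌊2807/5⌋ + ⌊2807/7⌋ − ⌊2807/6⌋ − ⌊2807/10⌋ − ⌊2807/14⌋ − ⌊2807/15⌋ − ⌊2807/21⌋ − ⌊2807/35⌋ + ⌊2807/30⌋ + ⌊2807/42⌋ + ⌊2807/70⌋ + ⌊2807/105⌋ − ⌊2807/210⌋ = 1403 + 935 + 561 + 401 − 467 − 280 − 200 − 187 − 133 − 80 + 93 + 66 + 40 + 26 − 13 = 2165
2807 − 2165 = 642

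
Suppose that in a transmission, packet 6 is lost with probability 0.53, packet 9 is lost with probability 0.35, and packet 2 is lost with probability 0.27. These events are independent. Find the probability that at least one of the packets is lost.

P(none) = (1 − 0.53) × (1 − 0.35) × (1 − 0.27) = 0.47 × 0.65 × 0.73 = 0.223015
P(at least one) = 1 − 0.223015 = 0.776985

0.776985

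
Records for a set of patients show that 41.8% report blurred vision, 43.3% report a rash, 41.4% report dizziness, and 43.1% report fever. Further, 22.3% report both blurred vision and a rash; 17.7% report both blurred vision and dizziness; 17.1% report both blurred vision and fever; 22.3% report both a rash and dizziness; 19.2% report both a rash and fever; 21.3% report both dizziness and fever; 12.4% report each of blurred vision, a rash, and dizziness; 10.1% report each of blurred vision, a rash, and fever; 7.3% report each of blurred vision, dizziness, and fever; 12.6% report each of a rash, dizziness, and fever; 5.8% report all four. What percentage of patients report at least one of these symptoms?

Inclusion–exclusion gives
P(union) = 41.8 + 43.3 + 41.4 + 43.1 − 22.3 − 17.7 − 17.1 − 22.3 − 19.2 − 21.3 + 12.4 + 10.1 + 7.3 + 12.6 − 5.8 = 86.3%

86.3%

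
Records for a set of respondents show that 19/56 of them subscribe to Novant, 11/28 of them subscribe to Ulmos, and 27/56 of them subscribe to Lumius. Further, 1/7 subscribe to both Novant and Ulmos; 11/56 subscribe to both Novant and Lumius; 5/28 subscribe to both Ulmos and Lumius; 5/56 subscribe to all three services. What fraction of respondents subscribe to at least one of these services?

P(at least one) = 19/56 + 11/28 + 27/56 − 1/7 − 11/56 − 5/28 + 5/56 = 11/14

11/14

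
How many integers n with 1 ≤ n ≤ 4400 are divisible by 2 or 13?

By inclusion-exclusion,
2200 + 338 − 169 = 2369

2369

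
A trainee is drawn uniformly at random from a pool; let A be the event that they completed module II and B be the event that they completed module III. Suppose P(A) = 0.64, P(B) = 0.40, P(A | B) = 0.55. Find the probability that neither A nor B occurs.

0.18

P(A ∩ B) = P(B)·P(A|B) = 0.40 × 0.55 = 0.22
Inclusion–exclusion gives
P(A ∪ B) = 0.64 + 0.40 − 0.22 = 0.82
P(none) = 1 − 0.82 = 0.18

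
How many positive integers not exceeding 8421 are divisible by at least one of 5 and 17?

2080

1684 + 495 − 99 = 2080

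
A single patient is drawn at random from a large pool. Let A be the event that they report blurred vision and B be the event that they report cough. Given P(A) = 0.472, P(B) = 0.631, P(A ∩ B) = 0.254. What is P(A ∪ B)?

0.849

P(A ∪ B) = 0.472 + 0.631 − 0.254 = 0.849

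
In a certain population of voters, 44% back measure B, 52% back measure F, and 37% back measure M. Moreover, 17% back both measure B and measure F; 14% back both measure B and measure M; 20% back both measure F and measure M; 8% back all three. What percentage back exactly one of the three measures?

By inclusion–exclusion (exactly-one form):
P(exactly one) = 44 + 52 + 37 − 2·17 − 2·14 − 2·20 + 3·8 = 55%

55%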